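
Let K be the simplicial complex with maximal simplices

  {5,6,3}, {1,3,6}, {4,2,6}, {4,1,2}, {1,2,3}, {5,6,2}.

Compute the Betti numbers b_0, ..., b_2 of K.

K has 6 vertices, 12 edges, 6 triangles.
rank ∂_0 = 0, rank ∂_1 = 5 ⇒ b_0 = 6 − 0 − 5 = 1; all invariant factors of ∂_1 are 1 so no torsion. So H_0 = Z.
rank ∂_1 = 5, rank ∂_2 = 6 ⇒ b_1 = 12 − 5 − 6 = 1; all invariant factors of ∂_2 are 1 so no torsion. So H_1 = Z.
rank ∂_2 = 6, rank ∂_3 = 0 ⇒ b_2 = 6 − 6 − 0 = 0. So H_2 = 0.

b_0 = 1, b_1 = 1, b_2 = 0.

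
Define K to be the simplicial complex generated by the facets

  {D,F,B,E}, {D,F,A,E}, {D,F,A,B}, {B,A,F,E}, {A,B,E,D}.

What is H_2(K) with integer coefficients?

H_2 = 0.

We work with the vertex ordering A < B < D < E < F. The simplices of K, each written with vertices in increasing order, are:

  0-simplices (5): A, B, D, E, F
  1-simplices (10): AB, AD, AE, AF, BD, BE, BF, DE, DF, EF
  2-simplices (10): ABD, ABE, ABF, ADE, ADF, AEF, BDE, BDF, BEF, DEF
  3-simplices (5): ABDE, ABDF, ABEF, ADEF, BDEF

giving chain groups C_0 ≅ Z^5, C_1 ≅ Z^10, C_2 ≅ Z^10, C_3 ≅ Z^5.

∂_1: C_1 → C_0 maps an edge to its endpoints' difference, ∂[p,q] = q − p. For instance
  ∂AB = B − A.
As a 5×10 matrix over Z this has rank 4, with invariant factors (1,1,1,1).

∂_2: C_2 → C_1 sends each 2-simplex [p,q,r] to [q,r] − [p,r] + [p,q]. For instance
  ∂BEF = EF − BF + BE,
  ∂ABE = BE − AE + AB.
The resulting 10×10 matrix has rank 6, and its Smith normal form has invariant factors (1,1,1,1,1,1).

Boundary ∂_3: C_3 → C_2 sends each 3-simplex σ to the alternating sum Σ_i (−1)^i (σ with its i-th vertex removed). For instance
  ∂ABDE = BDE − ADE + ABE − ABD,
  ∂ADEF = DEF − AEF + ADF − ADE.
As a 10×5 matrix over Z this has rank 4, with invariant factors (1,1,1,1).

Now H_k = ker ∂_k / im ∂_{k+1}, so:

  H_2: rank ker ∂_2 − rank ∂_3 = (10 − 6) − 4 = 0, and the invariant factors of ∂_3 are all 1, so H_2 ≅ 0.

(K is a triangulation of the 3-sphere S^3.)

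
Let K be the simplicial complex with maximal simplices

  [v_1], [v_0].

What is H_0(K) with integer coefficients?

K has 2 vertices.
rank ∂_0 = 0, rank ∂_1 = 0 ⇒ b_0 = 2 − 0 − 0 = 2. So H_0 = Z^2.

H_0 = Z^2.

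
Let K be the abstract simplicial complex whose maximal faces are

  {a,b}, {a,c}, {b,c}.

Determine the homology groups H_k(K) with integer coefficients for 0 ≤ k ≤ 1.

H_0 = Z,  H_1 = Z.

K has 3 vertices, 3 edges.
rank ∂_0 = 0, rank ∂_1 = 2 ⇒ b_0 = 3 − 0 − 2 = 1; all invariant factors of ∂_1 are 1 so no torsion. So H_0 = Z.
rank ∂_1 = 2, rank ∂_2 = 0 ⇒ b_1 = 3 − 2 − 0 = 1. So H_1 = Z.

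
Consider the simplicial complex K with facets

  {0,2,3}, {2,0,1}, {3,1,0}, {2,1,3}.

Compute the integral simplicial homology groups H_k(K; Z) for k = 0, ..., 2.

Fix the vertex order 0 < 1 < 2 < 3 and write every simplex with vertices in increasing order. Then dim K = 2 and the simplices of K are:

  0-simplices (4): [0], [1], [2], [3]
  1-simplices (6): [0,1], [0,2], [0,3], [1,2], [1,3], [2,3]
  2-simplices (4): [0,1,2], [0,1,3], [0,2,3], [1,2,3]

Hence C_0 ≅ Z^4, C_1 ≅ Z^6, C_2 ≅ Z^4.

The boundary map ∂_1: C_1 → C_0 sends each edge [p,q] (with p < q) to q − p.
As a 4×6 matrix over Z this has rank 3, with invariant factors (1,1,1).

∂_2: C_2 → C_1 maps a triangle to the signed sum of its edges. For instance
  ∂[0,1,2] = [1,2] − [0,2] + [0,1],
  ∂[0,1,3] = [1,3] − [0,3] + [0,1].
This gives a 6×4 integer matrix of rank 3; reducing to Smith normal form yields diagonal entries (1,1,1).

From H_k ≅ ker(∂_k) / im(∂_{k+1}) we obtain:

  H_0: rank C_0 − rank ∂_1 = 4 − 3 = 1, and the invariant factors of ∂_1 are all 1, so H_0 = Z.
  H_1: rank ker ∂_1 − rank ∂_2 = (6 − 3) − 3 = 0, and the invariant factors of ∂_2 are all 1, so H_1 = 0.
  H_2: rank ker ∂_2 − rank ∂_3 = (4 − 3) − 0 = 1, and there is no ∂_3, so H_2 = Z.

H_0 = Z,  H_1 = 0,  H_2 = Z.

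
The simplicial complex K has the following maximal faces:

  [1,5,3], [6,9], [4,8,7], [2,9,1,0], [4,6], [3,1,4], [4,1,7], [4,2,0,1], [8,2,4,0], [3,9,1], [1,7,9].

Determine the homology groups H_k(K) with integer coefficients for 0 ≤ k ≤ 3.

We work with the vertex ordering 0 < 1 < 2 < 3 < 4 < 5 < 6 < 7 < 8 < 9. The simplices of K, each written with vertices in increasing order, are:

  0-simplices (10): [0], [1], [2], [3], [4], [5], [6], [7], [8], [9]
  1-simplices (23): [0,1], [0,2], [0,4], [0,8], [0,9], [1,2], [1,3], [1,4], [1,5], [1,7], [1,9], [2,4], [2,8], [2,9], [3,4], [3,5], [3,9], [4,6], [4,7], [4,8], [6,9], [7,8], [7,9]
  2-simplices (16): [0,1,2], [0,1,4], [0,1,9], [0,2,4], [0,2,8], [0,2,9], [0,4,8], [1,2,4], [1,2,9], [1,3,4], [1,3,5], [1,3,9], [1,4,7], [1,7,9], [2,4,8], [4,7,8]
  3-simplices (3): [0,1,2,4], [0,1,2,9], [0,2,4,8]

so the chain groups are C_0 ≅ Z^10, C_1 ≅ Z^23, C_2 ≅ Z^16, C_3 ≅ Z^3.

The boundary map ∂_1: C_1 → C_0 is given by ∂[p,q] = [q] − [p]. For instance
  ∂[1,9] = [9] − [1].
This gives a 10×23 integer matrix of rank 9; reducing to Smith normal form yields diagonal entries (1,1,1,1,1,1,1,1,1).

The boundary map ∂_2: C_2 → C_1 acts by ∂[p,q,r] = [q,r] − [p,r] + [p,q]. For instance
  ∂[1,2,9] = [2,9] − [1,9] + [1,2],
  ∂[4,7,8] = [7,8] − [4,8] + [4,7].
The resulting 23×16 matrix has rank 13, and its Smith normal form has invariant factors (1,1,1,1,1,1,1,1,1,1,1,1,1).

∂_3: C_3 → C_2 sends each 3-simplex σ to the alternating sum Σ_i (−1)^i (σ with its i-th vertex removed). For instance
  ∂[0,2,4,8] = [2,4,8] − [0,4,8] + [0,2,8] − [0,2,4],
  ∂[0,1,2,9] = [1,2,9] − [0,2,9] + [0,1,9] − [0,1,2].
This gives a 16×3 integer matrix of rank 3; reducing to Smith normal form yields diagonal entries (1,1,1).

Computing H_k = (kernel of ∂_k) / (image of ∂_{k+1}):

  H_0: rank C_0 − rank ∂_1 = 10 − 9 = 1, and the invariant factors of ∂_1 are all 1, so H_0 = Z.
  H_1: rank ker ∂_1 − rank ∂_2 = (23 − 9) − 13 = 1, and the invariant factors of ∂_2 are all 1, so H_1 = Z.
  H_2: rank ker ∂_2 − rank ∂_3 = (16 − 13) − 3 = 0, and the invariant factors of ∂_3 are all 1, so H_2 = 0.
  H_3: rank ker ∂_3 − rank ∂_4 = (3 − 3) − 0 = 0, and there is no ∂_4, so H_3 = 0.

As a check, the Euler characteristic is 10 − 23 + 16 − 3 = 0, which agrees with 1 − 1 + 0 − 0 = 0.

H_0 = Z,  H_1 = Z,  H_2 = 0,  H_3 = 0.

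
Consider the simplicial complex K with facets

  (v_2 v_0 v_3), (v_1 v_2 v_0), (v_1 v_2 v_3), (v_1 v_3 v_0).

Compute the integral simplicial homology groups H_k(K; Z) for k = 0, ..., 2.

We work with the vertex ordering v_0 < v_1 < v_2 < v_3. The simplices of K, each written with vertices in increasing order, are:

  0-simplices (4): [v_0], [v_1], [v_2], [v_3]
  1-simplices (6): [v_0,v_1], [v_0,v_2], [v_0,v_3], [v_1,v_2], [v_1,v_3], [v_2,v_3]
  2-simplices (4): [v_0,v_1,v_2], [v_0,v_1,v_3], [v_0,v_2,v_3], [v_1,v_2,v_3]

giving chain groups C_0 ≅ Z^4, C_1 ≅ Z^6, C_2 ≅ Z^4.

∂_1: C_1 → C_0 is given by ∂[p,q] = [q] − [p].
The resulting 4×6 matrix has rank 3, and its Smith normal form has invariant factors (1,1,1).

The boundary map ∂_2: C_2 → C_1 maps a triangle to the signed sum of its edges. For instance
  ∂[v_1,v_2,v_3] = [v_2,v_3] − [v_1,v_3] + [v_1,v_2],
  ∂[v_0,v_2,v_3] = [v_2,v_3] − [v_0,v_3] + [v_0,v_2].
The resulting 6×4 matrix has rank 3, and its Smith normal form has invariant factors (1,1,1).

Computing H_k = (kernel of ∂_k) / (image of ∂_{k+1}):

  H_0: rank C_0 − rank ∂_1 = 4 − 3 = 1, and the invariant factors of ∂_1 are all 1, so H_0 = Z.
  H_1: rank ker ∂_1 − rank ∂_2 = (6 − 3) − 3 = 0, and the invariant factors of ∂_2 are all 1, so H_1 = 0.
  H_2: rank ker ∂_2 − rank ∂_3 = (4 − 3) − 0 = 1, and there is no ∂_3, so H_2 = Z.

H_0 = Z,  H_1 = 0,  H_2 = Z.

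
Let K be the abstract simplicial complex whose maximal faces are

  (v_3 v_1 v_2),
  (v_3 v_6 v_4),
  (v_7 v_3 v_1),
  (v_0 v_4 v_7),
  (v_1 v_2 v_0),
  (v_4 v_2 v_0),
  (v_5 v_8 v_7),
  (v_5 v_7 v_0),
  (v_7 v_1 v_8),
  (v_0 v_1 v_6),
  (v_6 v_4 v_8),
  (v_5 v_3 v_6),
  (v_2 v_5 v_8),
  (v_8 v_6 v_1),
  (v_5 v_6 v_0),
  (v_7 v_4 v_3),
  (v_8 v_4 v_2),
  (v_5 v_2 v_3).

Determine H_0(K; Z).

H_0 = Z.

Order the vertices as v_0 < v_1 < v_2 < v_3 < v_4 < v_5 < v_6 < v_7 < v_8. Listing each simplex with vertices in this order, K has dimension 2 with simplices:

  0-simplices (9): [v_0], [v_1], [v_2], [v_3], [v_4], [v_5], [v_6], [v_7], [v_8]
  1-simplices (27): (27 of them)
  2-simplices (18): (18 of them)

giving chain groups C_0 ≅ Z^9, C_1 ≅ Z^27, C_2 ≅ Z^18.

Boundary ∂_1: C_1 → C_0 is given by ∂[p,q] = [q] − [p]. For instance
  ∂[v_5,v_7] = [v_7] − [v_5].
This gives a 9×27 integer matrix of rank 8; reducing to Smith normal form yields diagonal entries (1,1,1,1,1,1,1,1).

Boundary ∂_2: C_2 → C_1 acts by ∂[p,q,r] = [q,r] − [p,r] + [p,q]. For instance
  ∂[v_1,v_2,v_3] = [v_2,v_3] − [v_1,v_3] + [v_1,v_2],
  ∂[v_2,v_3,v_5] = [v_3,v_5] − [v_2,v_5] + [v_2,v_3].
The resulting 27×18 matrix has rank 17, and its Smith normal form has invariant factors (1,1,1,1,1,1,1,1,1,1,1,1,1,1,1,1,1).

Reading off H_k = ker ∂_k / im ∂_{k+1}:

  H_0: rank C_0 − rank ∂_1 = 9 − 8 = 1, and the invariant factors of ∂_1 are all 1, so H_0 = Z.

(K is a triangulation of the torus T^2.)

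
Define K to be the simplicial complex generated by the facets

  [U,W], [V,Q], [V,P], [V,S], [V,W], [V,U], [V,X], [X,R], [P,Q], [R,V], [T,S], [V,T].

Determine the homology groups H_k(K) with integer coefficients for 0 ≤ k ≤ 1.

H_0 ≅ Z,  H_1 ≅ Z^4.

Take the total order P < Q < R < S < T < U < V < W < X on the vertex set. Then K (dimension 1) consists of the simplices:

  0-simplices (9): P, Q, R, S, T, U, V, W, X
  1-simplices (12): PQ, PV, QV, RV, RX, ST, SV, TV, UV, UW, VW, VX

so the chain groups are C_0 ≅ Z^9, C_1 ≅ Z^12.

Boundary ∂_1: C_1 → C_0 maps an edge to its endpoints' difference, ∂[p,q] = q − p.
The 9×12 boundary matrix has rank 8 and Smith normal form diag(1,1,1,1,1,1,1,1).

Reading off H_k = ker ∂_k / im ∂_{k+1}:

  H_0: rank C_0 − rank ∂_1 = 9 − 8 = 1, and the invariant factors of ∂_1 are all 1, so H_0 ≅ Z.
  H_1: rank ker ∂_1 − rank ∂_2 = (12 − 8) − 0 = 4, and there is no ∂_2, so H_1 ≅ Z^4.

As a check, the Euler characteristic is 9 − 12 = -3, which agrees with 1 − 4 = -3.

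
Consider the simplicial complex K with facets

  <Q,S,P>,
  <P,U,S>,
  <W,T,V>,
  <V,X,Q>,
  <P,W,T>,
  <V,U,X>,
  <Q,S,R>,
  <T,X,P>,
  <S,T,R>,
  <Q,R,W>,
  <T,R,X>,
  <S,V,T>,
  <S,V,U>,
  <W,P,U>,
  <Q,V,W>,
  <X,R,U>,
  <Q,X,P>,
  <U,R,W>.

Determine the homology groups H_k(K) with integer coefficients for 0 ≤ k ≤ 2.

H_0 = Z,  H_1 = Z^2,  H_2 = Z.

K has 9 vertices, 27 edges, 18 triangles.
rank ∂_0 = 0, rank ∂_1 = 8 ⇒ b_0 = 9 − 0 − 8 = 1; all invariant factors of ∂_1 are 1 so no torsion. So H_0 = Z.
rank ∂_1 = 8, rank ∂_2 = 17 ⇒ b_1 = 27 − 8 − 17 = 2; all invariant factors of ∂_2 are 1 so no torsion. So H_1 = Z^2.
rank ∂_2 = 17, rank ∂_3 = 0 ⇒ b_2 = 18 − 17 − 0 = 1. So H_2 = Z.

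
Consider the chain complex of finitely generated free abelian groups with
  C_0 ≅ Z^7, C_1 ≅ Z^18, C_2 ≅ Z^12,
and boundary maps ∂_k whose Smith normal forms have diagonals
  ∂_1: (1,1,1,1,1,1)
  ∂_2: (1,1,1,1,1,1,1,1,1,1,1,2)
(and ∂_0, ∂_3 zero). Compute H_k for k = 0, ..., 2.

H_0: b_0 = 7 − 0 − 6 = 1; torsion from ∂_1 factors > 1: none. So H_0 ≅ Z.
H_1: b_1 = 18 − 6 − 12 = 0; torsion from ∂_2 factors > 1: [2]. So H_1 ≅ Z/2.
H_2: b_2 = 12 − 12 − 0 = 0; torsion from ∂_3 factors > 1: none. So H_2 ≅ 0.

H_0 ≅ Z,  H_1 ≅ Z/2,  H_2 = 0.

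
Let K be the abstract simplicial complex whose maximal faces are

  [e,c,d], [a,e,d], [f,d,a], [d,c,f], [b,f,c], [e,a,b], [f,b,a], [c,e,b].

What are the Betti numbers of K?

b_0 = 1, b_1 = 0, b_2 = 1.

K has 6 vertices, 12 edges, 8 triangles.
rank ∂_0 = 0, rank ∂_1 = 5 ⇒ b_0 = 6 − 0 − 5 = 1; all invariant factors of ∂_1 are 1 so no torsion. So H_0 = Z.
rank ∂_1 = 5, rank ∂_2 = 7 ⇒ b_1 = 12 − 5 − 7 = 0; all invariant factors of ∂_2 are 1 so no torsion. So H_1 = 0.
rank ∂_2 = 7, rank ∂_3 = 0 ⇒ b_2 = 8 − 7 − 0 = 1. So H_2 = Z.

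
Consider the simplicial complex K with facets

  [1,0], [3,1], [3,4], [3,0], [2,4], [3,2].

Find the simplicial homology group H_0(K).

Fix the vertex order 0 < 1 < 2 < 3 < 4 and write every simplex with vertices in increasing order. Then dim K = 1 and the simplices of K are:

  0-simplices (5): [0], [1], [2], [3], [4]
  1-simplices (6): [0,1], [0,3], [1,3], [2,3], [2,4], [3,4]

giving chain groups C_0 ≅ Z^5, C_1 ≅ Z^6.

The boundary map ∂_1: C_1 → C_0 is given by ∂[p,q] = [q] − [p]. For instance
  ∂[2,3] = [3] − [2].
The 5×6 boundary matrix has rank 4 and Smith normal form diag(1,1,1,1).

Now H_k = ker ∂_k / im ∂_{k+1}, so:

  H_0: rank C_0 − rank ∂_1 = 5 − 4 = 1, and the invariant factors of ∂_1 are all 1, so H_0 = Z.

H_0 ≅ Z.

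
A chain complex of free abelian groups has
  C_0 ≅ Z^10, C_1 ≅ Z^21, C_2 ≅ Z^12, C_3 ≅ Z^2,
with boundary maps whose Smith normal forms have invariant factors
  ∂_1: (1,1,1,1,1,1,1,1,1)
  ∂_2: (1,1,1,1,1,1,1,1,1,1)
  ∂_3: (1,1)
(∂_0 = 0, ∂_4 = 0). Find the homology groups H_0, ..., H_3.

H_0: b_0 = 10 − 0 − 9 = 1; torsion from ∂_1 factors > 1: none. So H_0 ≅ Z.
H_1: b_1 = 21 − 9 − 10 = 2; torsion from ∂_2 factors > 1: none. So H_1 ≅ Z^2.
H_2: b_2 = 12 − 10 − 2 = 0; torsion from ∂_3 factors > 1: none. So H_2 ≅ 0.
H_3: b_3 = 2 − 2 − 0 = 0; torsion from ∂_4 factors > 1: none. So H_3 ≅ 0.

H_0 ≅ Z,  H_1 ≅ Z^2,  H_2 = 0,  H_3 = 0.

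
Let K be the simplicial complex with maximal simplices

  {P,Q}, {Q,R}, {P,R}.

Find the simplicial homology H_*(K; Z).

H_0 ≅ Z,  H_1 ≅ Z.

Take the total order P < Q < R on the vertex set. Then K (dimension 1) consists of the simplices:

  0-simplices (3): P, Q, R
  1-simplices (3): PQ, PR, QR

giving chain groups C_0 ≅ Z^3, C_1 ≅ Z^3.

The boundary map ∂_1: C_1 → C_0 is given by ∂[p,q] = [q] − [p].
The resulting 3×3 matrix has rank 2, and its Smith normal form has invariant factors (1,1).

Reading off H_k = ker ∂_k / im ∂_{k+1}:

  H_0: rank C_0 − rank ∂_1 = 3 − 2 = 1, and the invariant factors of ∂_1 are all 1, so H_0 ≅ Z.
  H_1: rank ker ∂_1 − rank ∂_2 = (3 − 2) − 0 = 1, and there is no ∂_2, so H_1 ≅ Z.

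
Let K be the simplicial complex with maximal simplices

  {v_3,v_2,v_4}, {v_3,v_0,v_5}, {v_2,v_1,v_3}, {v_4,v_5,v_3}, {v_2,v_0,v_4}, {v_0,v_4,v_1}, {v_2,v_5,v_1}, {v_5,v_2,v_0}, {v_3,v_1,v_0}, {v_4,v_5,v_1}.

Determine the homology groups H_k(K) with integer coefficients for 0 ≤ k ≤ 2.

H_0 ≅ Z,  H_1 ≅ Z/2,  H_2 = 0.

Fix the vertex order v_0 < v_1 < v_2 < v_3 < v_4 < v_5 and write every simplex with vertices in increasing order. Then dim K = 2 and the simplices of K are:

  0-simplices (6): [v_0], [v_1], [v_2], [v_3], [v_4], [v_5]
  1-simplices (15): (15 of them)
  2-simplices (10): [v_0,v_1,v_3], [v_0,v_1,v_4], [v_0,v_2,v_4], [v_0,v_2,v_5], [v_0,v_3,v_5], [v_1,v_2,v_3], [v_1,v_2,v_5], [v_1,v_4,v_5], [v_2,v_3,v_4], [v_3,v_4,v_5]

Hence C_0 ≅ Z^6, C_1 ≅ Z^15, C_2 ≅ Z^10.

∂_1: C_1 → C_0 maps an edge to its endpoints' difference, ∂[p,q] = q − p. For instance
  ∂[v_0,v_5] = [v_5] − [v_0].
As a 6×15 matrix over Z this has rank 5, with invariant factors (1,1,1,1,1).

∂_2: C_2 → C_1 acts by ∂[p,q,r] = [q,r] − [p,r] + [p,q]. For instance
  ∂[v_0,v_1,v_3] = [v_1,v_3] − [v_0,v_3] + [v_0,v_1],
  ∂[v_1,v_2,v_5] = [v_2,v_5] − [v_1,v_5] + [v_1,v_2].
The resulting 15×10 matrix has rank 10, and its Smith normal form has invariant factors (1,1,1,1,1,1,1,1,1,2).

Computing H_k = (kernel of ∂_k) / (image of ∂_{k+1}):

  H_0: rank C_0 − rank ∂_1 = 6 − 5 = 1, and the invariant factors of ∂_1 are all 1, so H_0 ≅ Z.
  H_1: rank ker ∂_1 − rank ∂_2 = (15 − 5) − 10 = 0, and ∂_2 has invariant factor 2 > 1, so H_1 ≅ Z/2.
  H_2: rank ker ∂_2 − rank ∂_3 = (10 − 10) − 0 = 0, and there is no ∂_3, so H_2 ≅ 0.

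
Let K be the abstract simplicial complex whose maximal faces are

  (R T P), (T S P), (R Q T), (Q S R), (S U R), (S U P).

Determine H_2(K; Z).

H_2 = 0.

Fix the vertex order P < Q < R < S < T < U and write every simplex with vertices in increasing order. Then dim K = 2 and the simplices of K are:

  0-simplices (6): P, Q, R, S, T, U
  1-simplices (12): PR, PS, PT, PU, QR, QS, QT, RS, RT, RU, ST, SU
  2-simplices (6): PRT, PST, PSU, QRS, QRT, RSU

giving chain groups C_0 ≅ Z^6, C_1 ≅ Z^12, C_2 ≅ Z^6.

∂_1: C_1 → C_0 maps an edge to its endpoints' difference, ∂[p,q] = q − p. For instance
  ∂PU = U − P.
As a 6×12 matrix over Z this has rank 5, with invariant factors (1,1,1,1,1).

∂_2: C_2 → C_1 acts by ∂[p,q,r] = [q,r] − [p,r] + [p,q]. For instance
  ∂PRT = RT − PT + PR,
  ∂QRT = RT − QT + QR.
This gives a 12×6 integer matrix of rank 6; reducing to Smith normal form yields diagonal entries (1,1,1,1,1,1).

Computing H_k = (kernel of ∂_k) / (image of ∂_{k+1}):

  H_2: rank ker ∂_2 − rank ∂_3 = (6 − 6) − 0 = 0, and there is no ∂_3, so H_2 = 0.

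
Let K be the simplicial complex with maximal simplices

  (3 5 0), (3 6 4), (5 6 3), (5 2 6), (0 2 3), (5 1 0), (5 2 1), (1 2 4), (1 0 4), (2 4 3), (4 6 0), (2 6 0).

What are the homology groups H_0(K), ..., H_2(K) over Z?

H_0 ≅ Z,  H_1 ≅ Z/2Z,  H_2 = 0.

K has 7 vertices, 18 edges, 12 triangles.
rank ∂_0 = 0, rank ∂_1 = 6 ⇒ b_0 = 7 − 0 − 6 = 1; all invariant factors of ∂_1 are 1 so no torsion. So H_0 ≅ Z.
rank ∂_1 = 6, rank ∂_2 = 12 ⇒ b_1 = 18 − 6 − 12 = 0; ∂_2 has invariant factor(s) [2] giving torsion. So H_1 ≅ Z/2Z.
rank ∂_2 = 12, rank ∂_3 = 0 ⇒ b_2 = 12 − 12 − 0 = 0. So H_2 ≅ 0.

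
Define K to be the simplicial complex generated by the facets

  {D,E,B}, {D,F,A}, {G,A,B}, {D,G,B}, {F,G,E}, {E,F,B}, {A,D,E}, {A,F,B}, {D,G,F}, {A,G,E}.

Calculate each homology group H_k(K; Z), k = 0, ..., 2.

Take the total order A < B < D < E < F < G on the vertex set. Then K (dimension 2) consists of the simplices:

  0-simplices (6): A, B, D, E, F, G
  1-simplices (15): AB, AD, AE, AF, AG, BD, BE, BF, BG, DE, DF, DG, EF, EG, FG
  2-simplices (10): ABF, ABG, ADE, ADF, AEG, BDE, BDG, BEF, DFG, EFG

Hence C_0 ≅ Z^6, C_1 ≅ Z^15, C_2 ≅ Z^10.

The boundary map ∂_1: C_1 → C_0 maps an edge to its endpoints' difference, ∂[p,q] = q − p. For instance
  ∂EG = G − E.
As a 6×15 matrix over Z this has rank 5, with invariant factors (1,1,1,1,1).

∂_2: C_2 → C_1 acts by ∂[p,q,r] = [q,r] − [p,r] + [p,q]. For instance
  ∂ADE = DE − AE + AD,
  ∂DFG = FG − DG + DF.
The 15×10 boundary matrix has rank 10 and Smith normal form diag(1,1,1,1,1,1,1,1,1,2).

Reading off H_k = ker ∂_k / im ∂_{k+1}:

  H_0: rank C_0 − rank ∂_1 = 6 − 5 = 1, and the invariant factors of ∂_1 are all 1, so H_0 ≅ Z.
  H_1: rank ker ∂_1 − rank ∂_2 = (15 − 5) − 10 = 0, and ∂_2 has invariant factor 2 > 1, so H_1 ≅ Z/2Z.
  H_2: rank ker ∂_2 − rank ∂_3 = (10 − 10) − 0 = 0, and there is no ∂_3, so H_2 ≅ 0.

As a check, the Euler characteristic is 6 − 15 + 10 = 1, which agrees with 1 − 0 + 0 = 1.

H_0 = Z,  H_1 = Z/2Z,  H_2 = 0.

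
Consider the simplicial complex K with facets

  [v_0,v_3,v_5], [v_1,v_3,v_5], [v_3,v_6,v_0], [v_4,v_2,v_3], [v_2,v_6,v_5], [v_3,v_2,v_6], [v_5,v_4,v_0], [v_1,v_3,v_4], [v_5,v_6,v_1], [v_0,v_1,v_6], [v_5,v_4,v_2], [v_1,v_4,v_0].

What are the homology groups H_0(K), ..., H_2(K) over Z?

K has 7 vertices, 18 edges, 12 triangles.
rank ∂_0 = 0, rank ∂_1 = 6 ⇒ b_0 = 7 − 0 − 6 = 1; all invariant factors of ∂_1 are 1 so no torsion. So H_0 ≅ Z.
rank ∂_1 = 6, rank ∂_2 = 12 ⇒ b_1 = 18 − 6 − 12 = 0; ∂_2 has invariant factor(s) [2] giving torsion. So H_1 ≅ Z/2.
rank ∂_2 = 12, rank ∂_3 = 0 ⇒ b_2 = 12 − 12 − 0 = 0. So H_2 ≅ 0.

H_0 ≅ Z,  H_1 ≅ Z/2,  H_2 = 0.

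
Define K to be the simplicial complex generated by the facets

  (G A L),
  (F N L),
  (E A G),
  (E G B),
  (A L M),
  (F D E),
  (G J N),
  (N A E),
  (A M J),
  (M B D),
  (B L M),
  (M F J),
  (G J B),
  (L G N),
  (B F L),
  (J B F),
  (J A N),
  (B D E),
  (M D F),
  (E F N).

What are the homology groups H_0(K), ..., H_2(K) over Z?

Take the total order A < B < D < E < F < G < J < L < M < N on the vertex set. Then K (dimension 2) consists of the simplices:

  0-simplices (10): A, B, D, E, F, G, J, L, M, N
  1-simplices (30): AE, AG, AJ, AL, AM, AN, BD, BE, BF, BG, BJ, BL, BM, DE, DF, DM, EF, EG, EN, FJ, FL, FM, FN, GJ, GL, GN, JM, JN, LM, LN
  2-simplices (20): AEG, AEN, AGL, AJM, AJN, ALM, BDE, BDM, BEG, BFJ, BFL, BGJ, BLM, DEF, DFM, EFN, FJM, FLN, GJN, GLN

Hence C_0 ≅ Z^10, C_1 ≅ Z^30, C_2 ≅ Z^20.

∂_1: C_1 → C_0 maps an edge to its endpoints' difference, ∂[p,q] = q − p.
The resulting 10×30 matrix has rank 9, and its Smith normal form has invariant factors (1,1,1,1,1,1,1,1,1).

The boundary map ∂_2: C_2 → C_1 sends each 2-simplex [p,q,r] to [q,r] − [p,r] + [p,q]. For instance
  ∂AJN = JN − AN + AJ,
  ∂BFL = FL − BL + BF.
As a 30×20 matrix over Z this has rank 20, with invariant factors (1,1,1,1,1,1,1,1,1,1,1,1,1,1,1,1,1,1,1,2).

Computing H_k = (kernel of ∂_k) / (image of ∂_{k+1}):

  H_0: rank C_0 − rank ∂_1 = 10 − 9 = 1, and the invariant factors of ∂_1 are all 1, so H_0 ≅ Z.
  H_1: rank ker ∂_1 − rank ∂_2 = (30 − 9) − 20 = 1, and ∂_2 has invariant factor 2 > 1, so H_1 ≅ Z ⊕ Z/2Z.
  H_2: rank ker ∂_2 − rank ∂_3 = (20 − 20) − 0 = 0, and there is no ∂_3, so H_2 ≅ 0.

(K is a triangulation of the Klein bottle.)

H_0 ≅ Z,  H_1 ≅ Z ⊕ Z/2Z,  H_2 = 0.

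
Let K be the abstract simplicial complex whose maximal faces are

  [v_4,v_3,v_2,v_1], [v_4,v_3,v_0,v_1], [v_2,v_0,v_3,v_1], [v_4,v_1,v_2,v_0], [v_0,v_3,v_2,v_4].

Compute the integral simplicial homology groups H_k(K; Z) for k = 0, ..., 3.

H_0 = Z,  H_1 = 0,  H_2 = 0,  H_3 = Z.

We work with the vertex ordering v_0 < v_1 < v_2 < v_3 < v_4. The simplices of K, each written with vertices in increasing order, are:

  0-simplices (5): [v_0], [v_1], [v_2], [v_3], [v_4]
  1-simplices (10): [v_0,v_1], [v_0,v_2], [v_0,v_3], [v_0,v_4], [v_1,v_2], [v_1,v_3], [v_1,v_4], [v_2,v_3], [v_2,v_4], [v_3,v_4]
  2-simplices (10): [v_0,v_1,v_2], [v_0,v_1,v_3], [v_0,v_1,v_4], [v_0,v_2,v_3], [v_0,v_2,v_4], [v_0,v_3,v_4], [v_1,v_2,v_3], [v_1,v_2,v_4], [v_1,v_3,v_4], [v_2,v_3,v_4]
  3-simplices (5): [v_0,v_1,v_2,v_3], [v_0,v_1,v_2,v_4], [v_0,v_1,v_3,v_4], [v_0,v_2,v_3,v_4], [v_1,v_2,v_3,v_4]

giving chain groups C_0 ≅ Z^5, C_1 ≅ Z^10, C_2 ≅ Z^10, C_3 ≅ Z^5.

∂_1: C_1 → C_0 maps an edge to its endpoints' difference, ∂[p,q] = q − p. For instance
  ∂[v_0,v_4] = [v_4] − [v_0].
This gives a 5×10 integer matrix of rank 4; reducing to Smith normal form yields diagonal entries (1,1,1,1).

The boundary map ∂_2: C_2 → C_1 sends each 2-simplex [p,q,r] to [q,r] − [p,r] + [p,q]. For instance
  ∂[v_1,v_2,v_3] = [v_2,v_3] − [v_1,v_3] + [v_1,v_2],
  ∂[v_1,v_3,v_4] = [v_3,v_4] − [v_1,v_4] + [v_1,v_3].
As a 10×10 matrix over Z this has rank 6, with invariant factors (1,1,1,1,1,1).

The boundary map ∂_3: C_3 → C_2 sends each 3-simplex σ to the alternating sum Σ_i (−1)^i (σ with its i-th vertex removed). For instance
  ∂[v_0,v_1,v_2,v_3] = [v_1,v_2,v_3] − [v_0,v_2,v_3] + [v_0,v_1,v_3] − [v_0,v_1,v_2],
  ∂[v_0,v_1,v_2,v_4] = [v_1,v_2,v_4] − [v_0,v_2,v_4] + [v_0,v_1,v_4] − [v_0,v_1,v_2].
This gives a 10×5 integer matrix of rank 4; reducing to Smith normal form yields diagonal entries (1,1,1,1).

Computing H_k = (kernel of ∂_k) / (image of ∂_{k+1}):

  H_0: rank C_0 − rank ∂_1 = 5 − 4 = 1, and the invariant factors of ∂_1 are all 1, so H_0 ≅ Z.
  H_1: rank ker ∂_1 − rank ∂_2 = (10 − 4) − 6 = 0, and the invariant factors of ∂_2 are all 1, so H_1 ≅ 0.
  H_2: rank ker ∂_2 − rank ∂_3 = (10 − 6) − 4 = 0, and the invariant factors of ∂_3 are all 1, so H_2 ≅ 0.
  H_3: rank ker ∂_3 − rank ∂_4 = (5 − 4) − 0 = 1, and there is no ∂_4, so H_3 ≅ Z.

(K is a triangulation of the 3-sphere S^3.)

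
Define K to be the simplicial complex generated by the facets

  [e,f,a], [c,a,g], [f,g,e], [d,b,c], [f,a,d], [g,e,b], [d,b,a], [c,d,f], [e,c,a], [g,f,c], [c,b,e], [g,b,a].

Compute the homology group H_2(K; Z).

We work with the vertex ordering a < b < c < d < e < f < g. The simplices of K, each written with vertices in increasing order, are:

  0-simplices (7): a, b, c, d, e, f, g
  1-simplices (18): ab, ac, ad, ae, af, ag, bc, bd, be, bg, cd, ce, cf, cg, df, ef, eg, fg
  2-simplices (12): abd, abg, ace, acg, adf, aef, bcd, bce, beg, cdf, cfg, efg

giving chain groups C_0 ≅ Z^7, C_1 ≅ Z^18, C_2 ≅ Z^12.

Boundary ∂_1: C_1 → C_0 sends each edge [p,q] (with p < q) to q − p.
The resulting 7×18 matrix has rank 6, and its Smith normal form has invariant factors (1,1,1,1,1,1).

The boundary map ∂_2: C_2 → C_1 acts by ∂[p,q,r] = [q,r] − [p,r] + [p,q]. For instance
  ∂efg = fg − eg + ef,
  ∂bcd = cd − bd + bc.
This gives a 18×12 integer matrix of rank 12; reducing to Smith normal form yields diagonal entries (1,1,1,1,1,1,1,1,1,1,1,2).

From H_k ≅ ker(∂_k) / im(∂_{k+1}) we obtain:

  H_2: rank ker ∂_2 − rank ∂_3 = (12 − 12) − 0 = 0, and there is no ∂_3, so H_2 ≅ 0.

H_2 ≅ 0.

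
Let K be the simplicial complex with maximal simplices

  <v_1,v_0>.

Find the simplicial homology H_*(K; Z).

K has 2 vertices, 1 edge.
rank ∂_0 = 0, rank ∂_1 = 1 ⇒ b_0 = 2 − 0 − 1 = 1; all invariant factors of ∂_1 are 1 so no torsion. So H_0 ≅ Z.
rank ∂_1 = 1, rank ∂_2 = 0 ⇒ b_1 = 1 − 1 − 0 = 0. So H_1 ≅ 0.

H_0 = Z,  H_1 = 0.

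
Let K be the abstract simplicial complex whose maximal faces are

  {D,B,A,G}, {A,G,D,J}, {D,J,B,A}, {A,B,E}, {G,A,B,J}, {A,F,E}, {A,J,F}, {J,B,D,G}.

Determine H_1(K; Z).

H_1 ≅ 0.

Fix the vertex order A < B < D < E < F < G < J and write every simplex with vertices in increasing order. Then dim K = 3 and the simplices of K are:

  0-simplices (7): A, B, D, E, F, G, J
  1-simplices (15): AB, AD, AE, AF, AG, AJ, BD, BE, BG, BJ, DG, DJ, EF, FJ, GJ
  2-simplices (13): ABD, ABE, ABG, ABJ, ADG, ADJ, AEF, AFJ, AGJ, BDG, BDJ, BGJ, DGJ
  3-simplices (5): ABDG, ABDJ, ABGJ, ADGJ, BDGJ

so the chain groups are C_0 ≅ Z^7, C_1 ≅ Z^15, C_2 ≅ Z^13, C_3 ≅ Z^5.

Boundary ∂_1: C_1 → C_0 maps an edge to its endpoints' difference, ∂[p,q] = q − p.
As a 7×15 matrix over Z this has rank 6, with invariant factors (1,1,1,1,1,1).

The boundary map ∂_2: C_2 → C_1 acts by ∂[p,q,r] = [q,r] − [p,r] + [p,q]. For instance
  ∂BDG = DG − BG + BD,
  ∂ABD = BD − AD + AB.
The 15×13 boundary matrix has rank 9 and Smith normal form diag(1,1,1,1,1,1,1,1,1).

Boundary ∂_3: C_3 → C_2 sends each 3-simplex σ to the alternating sum Σ_i (−1)^i (σ with its i-th vertex removed). For instance
  ∂BDGJ = DGJ − BGJ + BDJ − BDG,
  ∂ABDG = BDG − ADG + ABG − ABD.
As a 13×5 matrix over Z this has rank 4, with invariant factors (1,1,1,1).

Now H_k = ker ∂_k / im ∂_{k+1}, so:

  H_1: rank ker ∂_1 − rank ∂_2 = (15 − 6) − 9 = 0, and the invariant factors of ∂_2 are all 1, so H_1 ≅ 0.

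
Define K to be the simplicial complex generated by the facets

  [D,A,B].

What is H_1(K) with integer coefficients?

H_1 ≅ 0.

K has 3 vertices, 3 edges, 1 triangle.
rank ∂_1 = 2, rank ∂_2 = 1 ⇒ b_1 = 3 − 2 − 1 = 0; all invariant factors of ∂_2 are 1 so no torsion. So H_1 = 0.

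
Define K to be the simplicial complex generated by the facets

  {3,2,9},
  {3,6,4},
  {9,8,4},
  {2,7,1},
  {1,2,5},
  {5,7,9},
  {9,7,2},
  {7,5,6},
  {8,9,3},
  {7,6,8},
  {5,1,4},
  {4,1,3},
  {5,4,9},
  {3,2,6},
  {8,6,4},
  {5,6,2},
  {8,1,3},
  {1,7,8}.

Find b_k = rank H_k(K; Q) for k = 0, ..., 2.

b_0 = 1, b_1 = 1, b_2 = 0.

K has 9 vertices, 27 edges, 18 triangles.
rank ∂_0 = 0, rank ∂_1 = 8 ⇒ b_0 = 9 − 0 − 8 = 1; all invariant factors of ∂_1 are 1 so no torsion. So H_0 ≅ Z.
rank ∂_1 = 8, rank ∂_2 = 18 ⇒ b_1 = 27 − 8 − 18 = 1; ∂_2 has invariant factor(s) [2] giving torsion. So H_1 ≅ Z ⊕ Z/2.
rank ∂_2 = 18, rank ∂_3 = 0 ⇒ b_2 = 18 − 18 − 0 = 0. So H_2 ≅ 0.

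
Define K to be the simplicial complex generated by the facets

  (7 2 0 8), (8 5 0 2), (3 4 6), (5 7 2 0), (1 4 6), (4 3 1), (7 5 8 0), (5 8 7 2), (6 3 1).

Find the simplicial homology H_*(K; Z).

Order the vertices as 0 < 1 < 2 < 3 < 4 < 5 < 6 < 7 < 8. Listing each simplex with vertices in this order, K has dimension 3 with simplices:

  0-simplices (9): [0], [1], [2], [3], [4], [5], [6], [7], [8]
  1-simplices (16): [0,2], [0,5], [0,7], [0,8], [1,3], [1,4], [1,6], [2,5], [2,7], [2,8], [3,4], [3,6], [4,6], [5,7], [5,8], [7,8]
  2-simplices (14): [0,2,5], [0,2,7], [0,2,8], [0,5,7], [0,5,8], [0,7,8], [1,3,4], [1,3,6], [1,4,6], [2,5,7], [2,5,8], [2,7,8], [3,4,6], [5,7,8]
  3-simplices (5): [0,2,5,7], [0,2,5,8], [0,2,7,8], [0,5,7,8], [2,5,7,8]

Hence C_0 ≅ Z^9, C_1 ≅ Z^16, C_2 ≅ Z^14, C_3 ≅ Z^5.

∂_1: C_1 → C_0 sends each edge [p,q] (with p < q) to q − p. For instance
  ∂[0,8] = [8] − [0].
This gives a 9×16 integer matrix of rank 7; reducing to Smith normal form yields diagonal entries (1,1,1,1,1,1,1).

The boundary map ∂_2: C_2 → C_1 acts by ∂[p,q,r] = [q,r] − [p,r] + [p,q]. For instance
  ∂[2,7,8] = [7,8] − [2,8] + [2,7],
  ∂[0,2,8] = [2,8] − [0,8] + [0,2].
This gives a 16×14 integer matrix of rank 9; reducing to Smith normal form yields diagonal entries (1,1,1,1,1,1,1,1,1).

∂_3: C_3 → C_2 sends each 3-simplex σ to the alternating sum Σ_i (−1)^i (σ with its i-th vertex removed). For instance
  ∂[0,2,7,8] = [2,7,8] − [0,7,8] + [0,2,8] − [0,2,7],
  ∂[0,5,7,8] = [5,7,8] − [0,7,8] + [0,5,8] − [0,5,7].
The 14×5 boundary matrix has rank 4 and Smith normal form diag(1,1,1,1).

From H_k ≅ ker(∂_k) / im(∂_{k+1}) we obtain:

  H_0: rank C_0 − rank ∂_1 = 9 − 7 = 2, and the invariant factors of ∂_1 are all 1, so H_0 = Z^2.
  H_1: rank ker ∂_1 − rank ∂_2 = (16 − 7) − 9 = 0, and the invariant factors of ∂_2 are all 1, so H_1 = 0.
  H_2: rank ker ∂_2 − rank ∂_3 = (14 − 9) − 4 = 1, and the invariant factors of ∂_3 are all 1, so H_2 = Z.
  H_3: rank ker ∂_3 − rank ∂_4 = (5 − 4) − 0 = 1, and there is no ∂_4, so H_3 = Z.

As a check, the Euler characteristic is 9 − 16 + 14 − 5 = 2, which agrees with 2 − 0 + 1 − 1 = 2.

H_0 ≅ Z^2,  H_1 = 0,  H_2 ≅ Z,  H_3 ≅ Z.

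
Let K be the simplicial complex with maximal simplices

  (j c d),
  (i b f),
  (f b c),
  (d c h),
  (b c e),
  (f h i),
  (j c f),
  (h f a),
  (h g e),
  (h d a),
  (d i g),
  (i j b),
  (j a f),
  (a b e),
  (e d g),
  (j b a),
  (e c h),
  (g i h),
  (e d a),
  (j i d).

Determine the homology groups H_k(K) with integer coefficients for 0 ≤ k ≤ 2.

H_0 = Z,  H_1 = Z ⊕ Z/2,  H_2 = 0.

Order the vertices as a < b < c < d < e < f < g < h < i < j. Listing each simplex with vertices in this order, K has dimension 2 with simplices:

  0-simplices (10): a, b, c, d, e, f, g, h, i, j
  1-simplices (30): ab, ad, ae, af, ah, aj, bc, be, bf, bi, bj, cd, ce, cf, ch, cj, de, dg, dh, di, dj, eg, eh, fh, fi, fj, gh, gi, hi, ij
  2-simplices (20): abe, abj, ade, adh, afh, afj, bce, bcf, bfi, bij, cdh, cdj, ceh, cfj, deg, dgi, dij, egh, fhi, ghi

so the chain groups are C_0 ≅ Z^10, C_1 ≅ Z^30, C_2 ≅ Z^20.

Boundary ∂_1: C_1 → C_0 is given by ∂[p,q] = [q] − [p].
As a 10×30 matrix over Z this has rank 9, with invariant factors (1,1,1,1,1,1,1,1,1).

Boundary ∂_2: C_2 → C_1 sends each 2-simplex [p,q,r] to [q,r] − [p,r] + [p,q]. For instance
  ∂dgi = gi − di + dg,
  ∂ghi = hi − gi + gh.
This gives a 30×20 integer matrix of rank 20; reducing to Smith normal form yields diagonal entries (1,1,1,1,1,1,1,1,1,1,1,1,1,1,1,1,1,1,1,2).

Computing H_k = (kernel of ∂_k) / (image of ∂_{k+1}):

  H_0: rank C_0 − rank ∂_1 = 10 − 9 = 1, and the invariant factors of ∂_1 are all 1, so H_0 ≅ Z.
  H_1: rank ker ∂_1 − rank ∂_2 = (30 − 9) − 20 = 1, and ∂_2 has invariant factor 2 > 1, so H_1 ≅ Z ⊕ Z/2.
  H_2: rank ker ∂_2 − rank ∂_3 = (20 − 20) − 0 = 0, and there is no ∂_3, so H_2 ≅ 0.

As a check, the Euler characteristic is 10 − 30 + 20 = 0, which agrees with 1 − 1 + 0 = 0.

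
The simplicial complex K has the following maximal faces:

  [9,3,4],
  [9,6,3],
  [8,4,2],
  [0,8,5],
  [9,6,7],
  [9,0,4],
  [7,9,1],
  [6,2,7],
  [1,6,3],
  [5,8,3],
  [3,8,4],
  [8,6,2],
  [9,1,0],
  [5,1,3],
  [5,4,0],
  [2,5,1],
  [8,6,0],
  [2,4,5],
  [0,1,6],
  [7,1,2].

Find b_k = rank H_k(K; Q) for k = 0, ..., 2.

b_0 = 1, b_1 = 1, b_2 = 0.

We work with the vertex ordering 0 < 1 < 2 < 3 < 4 < 5 < 6 < 7 < 8 < 9. The simplices of K, each written with vertices in increasing order, are:

  0-simplices (10): [0], [1], [2], [3], [4], [5], [6], [7], [8], [9]
  1-simplices (30): (30 of them)
  2-simplices (20): (20 of them)

Hence C_0 ≅ Z^10, C_1 ≅ Z^30, C_2 ≅ Z^20.

Boundary ∂_1: C_1 → C_0 maps an edge to its endpoints' difference, ∂[p,q] = q − p. For instance
  ∂[5,8] = [8] − [5].
The resulting 10×30 matrix has rank 9, and its Smith normal form has invariant factors (1,1,1,1,1,1,1,1,1).

∂_2: C_2 → C_1 maps a triangle to the signed sum of its edges. For instance
  ∂[0,4,5] = [4,5] − [0,5] + [0,4],
  ∂[1,2,5] = [2,5] − [1,5] + [1,2].
This gives a 30×20 integer matrix of rank 20; reducing to Smith normal form yields diagonal entries (1,1,1,1,1,1,1,1,1,1,1,1,1,1,1,1,1,1,1,2).

Computing H_k = (kernel of ∂_k) / (image of ∂_{k+1}):

  H_0: rank C_0 − rank ∂_1 = 10 − 9 = 1, and the invariant factors of ∂_1 are all 1, so H_0 = Z.
  H_1: rank ker ∂_1 − rank ∂_2 = (30 − 9) − 20 = 1, and ∂_2 has invariant factor 2 > 1, so H_1 = Z ⊕ Z/2Z.
  H_2: rank ker ∂_2 − rank ∂_3 = (20 − 20) − 0 = 0, and there is no ∂_3, so H_2 = 0.

Hence the Betti numbers are b_0 = 1, b_1 = 1, b_2 = 0.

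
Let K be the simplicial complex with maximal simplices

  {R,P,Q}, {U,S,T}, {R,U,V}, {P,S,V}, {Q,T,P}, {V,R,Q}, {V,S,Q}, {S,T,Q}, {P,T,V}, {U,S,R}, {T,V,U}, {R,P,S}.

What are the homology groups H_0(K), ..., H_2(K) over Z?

H_0 = Z,  H_1 = Z/2,  H_2 = 0.

Order the vertices as P < Q < R < S < T < U < V. Listing each simplex with vertices in this order, K has dimension 2 with simplices:

  0-simplices (7): P, Q, R, S, T, U, V
  1-simplices (18): PQ, PR, PS, PT, PV, QR, QS, QT, QV, RS, RU, RV, ST, SU, SV, TU, TV, UV
  2-simplices (12): PQR, PQT, PRS, PSV, PTV, QRV, QST, QSV, RSU, RUV, STU, TUV

Hence C_0 ≅ Z^7, C_1 ≅ Z^18, C_2 ≅ Z^12.

∂_1: C_1 → C_0 maps an edge to its endpoints' difference, ∂[p,q] = q − p. For instance
  ∂QV = V − Q.
This gives a 7×18 integer matrix of rank 6; reducing to Smith normal form yields diagonal entries (1,1,1,1,1,1).

Boundary ∂_2: C_2 → C_1 acts by ∂[p,q,r] = [q,r] − [p,r] + [p,q]. For instance
  ∂PQR = QR − PR + PQ,
  ∂QRV = RV − QV + QR.
As a 18×12 matrix over Z this has rank 12, with invariant factors (1,1,1,1,1,1,1,1,1,1,1,2).

Reading off H_k = ker ∂_k / im ∂_{k+1}:

  H_0: rank C_0 − rank ∂_1 = 7 − 6 = 1, and the invariant factors of ∂_1 are all 1, so H_0 ≅ Z.
  H_1: rank ker ∂_1 − rank ∂_2 = (18 − 6) − 12 = 0, and ∂_2 has invariant factor 2 > 1, so H_1 ≅ Z/2.
  H_2: rank ker ∂_2 − rank ∂_3 = (12 − 12) − 0 = 0, and there is no ∂_3, so H_2 ≅ 0.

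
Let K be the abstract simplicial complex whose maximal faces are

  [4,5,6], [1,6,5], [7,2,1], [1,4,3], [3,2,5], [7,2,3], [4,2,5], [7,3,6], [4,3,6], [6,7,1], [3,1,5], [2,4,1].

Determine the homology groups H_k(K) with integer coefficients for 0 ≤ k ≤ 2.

H_0 ≅ Z,  H_1 ≅ Z/2,  H_2 = 0.

Fix the vertex order 1 < 2 < 3 < 4 < 5 < 6 < 7 and write every simplex with vertices in increasing order. Then dim K = 2 and the simplices of K are:

  0-simplices (7): [1], [2], [3], [4], [5], [6], [7]
  1-simplices (18): [1,2], [1,3], [1,4], [1,5], [1,6], [1,7], [2,3], [2,4], [2,5], [2,7], [3,4], [3,5], [3,6], [3,7], [4,5], [4,6], [5,6], [6,7]
  2-simplices (12): [1,2,4], [1,2,7], [1,3,4], [1,3,5], [1,5,6], [1,6,7], [2,3,5], [2,3,7], [2,4,5], [3,4,6], [3,6,7], [4,5,6]

giving chain groups C_0 ≅ Z^7, C_1 ≅ Z^18, C_2 ≅ Z^12.

The boundary map ∂_1: C_1 → C_0 maps an edge to its endpoints' difference, ∂[p,q] = q − p. For instance
  ∂[6,7] = [7] − [6].
The resulting 7×18 matrix has rank 6, and its Smith normal form has invariant factors (1,1,1,1,1,1).

The boundary map ∂_2: C_2 → C_1 acts by ∂[p,q,r] = [q,r] − [p,r] + [p,q]. For instance
  ∂[2,3,7] = [3,7] − [2,7] + [2,3],
  ∂[3,4,6] = [4,6] − [3,6] + [3,4].
The resulting 18×12 matrix has rank 12, and its Smith normal form has invariant factors (1,1,1,1,1,1,1,1,1,1,1,2).

Now H_k = ker ∂_k / im ∂_{k+1}, so:

  H_0: rank C_0 − rank ∂_1 = 7 − 6 = 1, and the invariant factors of ∂_1 are all 1, so H_0 = Z.
  H_1: rank ker ∂_1 − rank ∂_2 = (18 − 6) − 12 = 0, and ∂_2 has invariant factor 2 > 1, so H_1 = Z/2.
  H_2: rank ker ∂_2 − rank ∂_3 = (12 − 12) − 0 = 0, and there is no ∂_3, so H_2 = 0.

As a check, the Euler characteristic is 7 − 18 + 12 = 1, which agrees with 1 − 0 + 0 = 1.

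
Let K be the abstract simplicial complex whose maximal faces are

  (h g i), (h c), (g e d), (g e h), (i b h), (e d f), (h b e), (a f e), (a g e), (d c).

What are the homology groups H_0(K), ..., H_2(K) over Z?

H_0 = Z,  H_1 = Z,  H_2 = 0.

Fix the vertex order a < b < c < d < e < f < g < h < i and write every simplex with vertices in increasing order. Then dim K = 2 and the simplices of K are:

  0-simplices (9): a, b, c, d, e, f, g, h, i
  1-simplices (17): ae, af, ag, be, bh, bi, cd, ch, de, df, dg, ef, eg, eh, gh, gi, hi
  2-simplices (8): aef, aeg, beh, bhi, def, deg, egh, ghi

so the chain groups are C_0 ≅ Z^9, C_1 ≅ Z^17, C_2 ≅ Z^8.

∂_1: C_1 → C_0 maps an edge to its endpoints' difference, ∂[p,q] = q − p.
The resulting 9×17 matrix has rank 8, and its Smith normal form has invariant factors (1,1,1,1,1,1,1,1).

Boundary ∂_2: C_2 → C_1 sends each 2-simplex [p,q,r] to [q,r] − [p,r] + [p,q]. For instance
  ∂bhi = hi − bi + bh,
  ∂ghi = hi − gi + gh.
This gives a 17×8 integer matrix of rank 8; reducing to Smith normal form yields diagonal entries (1,1,1,1,1,1,1,1).

Now H_k = ker ∂_k / im ∂_{k+1}, so:

  H_0: rank C_0 − rank ∂_1 = 9 − 8 = 1, and the invariant factors of ∂_1 are all 1, so H_0 = Z.
  H_1: rank ker ∂_1 − rank ∂_2 = (17 − 8) − 8 = 1, and the invariant factors of ∂_2 are all 1, so H_1 = Z.
  H_2: rank ker ∂_2 − rank ∂_3 = (8 − 8) − 0 = 0, and there is no ∂_3, so H_2 = 0.

As a check, the Euler characteristic is 9 − 17 + 8 = 0, which agrees with 1 − 1 + 0 = 0.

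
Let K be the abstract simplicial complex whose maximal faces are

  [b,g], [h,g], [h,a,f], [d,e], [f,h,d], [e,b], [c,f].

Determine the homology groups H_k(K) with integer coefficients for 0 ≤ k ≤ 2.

K has 8 vertices, 10 edges, 2 triangles.
rank ∂_0 = 0, rank ∂_1 = 7 ⇒ b_0 = 8 − 0 − 7 = 1; all invariant factors of ∂_1 are 1 so no torsion. So H_0 ≅ Z.
rank ∂_1 = 7, rank ∂_2 = 2 ⇒ b_1 = 10 − 7 − 2 = 1; all invariant factors of ∂_2 are 1 so no torsion. So H_1 ≅ Z.
rank ∂_2 = 2, rank ∂_3 = 0 ⇒ b_2 = 2 − 2 − 0 = 0. So H_2 ≅ 0.

H_0 ≅ Z,  H_1 ≅ Z,  H_2 = 0.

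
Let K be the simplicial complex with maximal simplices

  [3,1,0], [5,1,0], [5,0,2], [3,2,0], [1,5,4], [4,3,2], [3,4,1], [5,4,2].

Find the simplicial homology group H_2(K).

Take the total order 0 < 1 < 2 < 3 < 4 < 5 on the vertex set. Then K (dimension 2) consists of the simplices:

  0-simplices (6): [0], [1], [2], [3], [4], [5]
  1-simplices (12): [0,1], [0,2], [0,3], [0,5], [1,3], [1,4], [1,5], [2,3], [2,4], [2,5], [3,4], [4,5]
  2-simplices (8): [0,1,3], [0,1,5], [0,2,3], [0,2,5], [1,3,4], [1,4,5], [2,3,4], [2,4,5]

so the chain groups are C_0 ≅ Z^6, C_1 ≅ Z^12, C_2 ≅ Z^8.

∂_1: C_1 → C_0 sends each edge [p,q] (with p < q) to q − p. For instance
  ∂[0,2] = [2] − [0].
The resulting 6×12 matrix has rank 5, and its Smith normal form has invariant factors (1,1,1,1,1).

∂_2: C_2 → C_1 acts by ∂[p,q,r] = [q,r] − [p,r] + [p,q]. For instance
  ∂[0,1,5] = [1,5] − [0,5] + [0,1],
  ∂[2,4,5] = [4,5] − [2,5] + [2,4].
The 12×8 boundary matrix has rank 7 and Smith normal form diag(1,1,1,1,1,1,1).

Computing H_k = (kernel of ∂_k) / (image of ∂_{k+1}):

  H_2: rank ker ∂_2 − rank ∂_3 = (8 − 7) − 0 = 1, and there is no ∂_3, so H_2 = Z.

(K is a triangulation of the 2-sphere S^2.)

H_2 = Z.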